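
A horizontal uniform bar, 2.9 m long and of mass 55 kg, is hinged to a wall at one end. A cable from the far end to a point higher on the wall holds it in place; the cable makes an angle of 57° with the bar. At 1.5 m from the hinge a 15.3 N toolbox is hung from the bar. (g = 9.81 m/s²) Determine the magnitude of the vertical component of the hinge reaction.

|H_y| ≈ 277 N

Take torques about the hinge: T sin 57° · 2.9 = 55×9.81×1.45 + 15.3×1.5 = 805.3 N·m.
So T = 805.3 / (0.8387 × 2.9) = 331.11 N.
ΣF_y = 0: H_y = (55×9.81 + 15.3) − T sin 57° = 554.85 − 277.69 = 277.16 N.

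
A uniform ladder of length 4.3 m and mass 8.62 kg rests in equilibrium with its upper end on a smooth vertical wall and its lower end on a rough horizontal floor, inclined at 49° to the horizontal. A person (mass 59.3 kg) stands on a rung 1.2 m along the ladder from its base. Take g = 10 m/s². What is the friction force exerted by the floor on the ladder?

Torques about the foot: N_wall · 4.3 sin 49° = 8.62×10×2.15 cos 49° + 59.3×10×1.2 cos 49° → N_wall = 181.32 N.
ΣF_x = 0: f_floor = N_wall = 181.32 N.

f ≈ 181 N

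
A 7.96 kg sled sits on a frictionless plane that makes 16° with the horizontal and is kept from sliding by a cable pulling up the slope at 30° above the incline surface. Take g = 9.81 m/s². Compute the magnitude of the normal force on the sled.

Take axes along and perpendicular to the incline. Weight components: W sin 16° = 21.52 N down-slope, W cos 16° = 75.06 N into the surface.
Along incline: T cos 30° = W sin 16° → T = 24.85 N.
Perpendicular: N = W cos 16° − T sin 30° = 62.64 N.

N ≈ 62.6 N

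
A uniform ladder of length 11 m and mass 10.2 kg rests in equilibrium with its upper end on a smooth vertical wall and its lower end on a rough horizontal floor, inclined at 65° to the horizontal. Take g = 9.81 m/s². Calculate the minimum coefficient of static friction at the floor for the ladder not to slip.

μ_min ≈ 0.233

ΣF_y = 0: N_floor = 10.2×9.81 = 100.06 N.
Torques about the foot: N_wall · 11 sin 65° = 10.2×9.81×5.5 cos 65° → N_wall = 23.33 N.
ΣF_x = 0: f_floor = N_wall = 23.33 N.
μ_min = f_floor / N_floor = 23.33 / 100.06 = 0.2332.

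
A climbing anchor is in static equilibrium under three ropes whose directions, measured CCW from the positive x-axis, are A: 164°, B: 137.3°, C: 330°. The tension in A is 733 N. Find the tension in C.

T_C ≈ 1500 N

Resolve: ΣF_x = 733 cos 164° + T_B cos 137.3° + T_C cos 330° = 0.
        ΣF_y = 733 sin 164° + T_B sin 137.3° + T_C sin 330° = 0.
The known terms sum to (-704.6, 202) N, so -0.7349 T_B + 0.8660 T_C = 704.6 and 0.6782 T_B − 0.5000 T_C = -202.
Solving simultaneously: T_B = 806.6 N, T_C = 1498 N.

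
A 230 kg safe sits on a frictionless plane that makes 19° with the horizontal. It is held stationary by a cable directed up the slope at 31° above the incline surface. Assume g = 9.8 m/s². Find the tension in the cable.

Take axes along and perpendicular to the incline. Weight components: W sin 19° = 733.8 N down-slope, W cos 19° = 2131 N into the surface.
Along incline: T cos 31° = W sin 19° → T = 856.1 N.
Perpendicular: N = W cos 19° − T sin 31° = 1690 N.

T ≈ 856 N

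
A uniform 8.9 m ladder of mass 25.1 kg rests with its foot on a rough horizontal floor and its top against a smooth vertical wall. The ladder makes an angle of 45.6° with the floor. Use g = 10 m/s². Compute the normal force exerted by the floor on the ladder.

N_floor ≈ 251 N

ΣF_y = 0: N_floor = 25.1×10 = 251 N.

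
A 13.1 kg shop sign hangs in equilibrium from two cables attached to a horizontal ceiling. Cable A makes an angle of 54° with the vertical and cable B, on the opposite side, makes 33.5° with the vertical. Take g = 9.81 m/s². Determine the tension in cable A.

T_A ≈ 71 N

Angles from the horizontal: cable A is 90° − 54° = 36°, cable B is 90° − 33.5° = 56.5°.
Weight W = 13.1 × 9.81 = 128.5 N acts straight down.
Horizontal: T_A cos 36° = T_B cos 56.5°  →  T_B = 1.466 T_A.
Vertical: T_A sin 36° + T_B sin 56.5° = 128.5.
Substituting the horizontal relation into the vertical equation gives 1.81 T_A = 128.5, so T_A = 71 N.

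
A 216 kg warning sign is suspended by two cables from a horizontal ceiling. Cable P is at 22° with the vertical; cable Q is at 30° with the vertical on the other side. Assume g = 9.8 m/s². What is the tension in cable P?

T_P ≈ 1340 N

Angles from the horizontal: cable P is 90° − 22° = 68°, cable Q is 90° − 30° = 60°.
Weight W = 216 × 9.8 = 2117 N acts straight down.
Horizontal: T_P cos 68° = T_Q cos 60°  →  T_Q = 0.7492 T_P.
Vertical: T_P sin 68° + T_Q sin 60° = 2117.
Substituting the horizontal relation into the vertical equation gives 1.576 T_P = 2117, so T_P = 1343 N.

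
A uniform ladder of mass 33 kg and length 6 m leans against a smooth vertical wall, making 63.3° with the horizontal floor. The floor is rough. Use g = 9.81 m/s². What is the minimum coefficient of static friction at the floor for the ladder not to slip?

μ_min ≈ 0.251

ΣF_y = 0: N_floor = 33×9.81 = 323.73 N.
Torques about the foot: N_wall · 6 sin 63.3° = 33×9.81×3 cos 63.3° → N_wall = 81.41 N.
ΣF_x = 0: f_floor = N_wall = 81.41 N.
μ_min = f_floor / N_floor = 81.41 / 323.73 = 0.2515.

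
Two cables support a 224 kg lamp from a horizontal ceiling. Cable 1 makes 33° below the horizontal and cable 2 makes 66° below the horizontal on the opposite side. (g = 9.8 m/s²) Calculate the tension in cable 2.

T_2 ≈ 1860 N

Weight W = 224 × 9.8 = 2195 N acts straight down.
Horizontal: T_1 cos 33° = T_2 cos 66°  →  T_1 = 0.485 T_2.
Vertical: T_1 sin 33° + T_2 sin 66° = 2195.
Substituting the horizontal relation into the vertical equation gives 1.178 T_2 = 2195, so T_2 = 1864 N.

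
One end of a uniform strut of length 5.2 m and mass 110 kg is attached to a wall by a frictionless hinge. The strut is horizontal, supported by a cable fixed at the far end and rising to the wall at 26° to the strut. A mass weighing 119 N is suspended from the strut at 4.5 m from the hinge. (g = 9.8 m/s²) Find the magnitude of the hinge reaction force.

|H| ≈ 1430 N

Take torques about the hinge: T sin 26° · 5.2 = 110×9.8×2.6 + 119×4.5 = 3338.3 N·m.
So T = 3338.3 / (0.4384 × 5.2) = 1464.5 N.
ΣF_x = 0: H_x = T cos 26° = 1316.3 N.
ΣF_y = 0: H_y = (110×9.8 + 119) − T sin 26° = 1197 − 641.98 = 555.02 N.
|H| = √(H_x² + H_y²) = √((1316.3)² + (555.02)²) = 1428.5 N.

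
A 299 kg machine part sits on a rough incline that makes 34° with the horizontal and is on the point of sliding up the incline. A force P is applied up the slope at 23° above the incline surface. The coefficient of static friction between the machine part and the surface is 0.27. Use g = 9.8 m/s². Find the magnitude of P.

P ≈ 2240 N

On the verge of sliding up the incline, friction equals μN and acts down the slope.
Perpendicular: N + P sin 23° = W cos 34° = 2429 N.
Along incline: P cos 23° = W sin 34° + μN  with W sin 34° = 1639 N.
Solving the pair for P and N: P = 2236 N, N = 1555 N (and f = μN = 420 N).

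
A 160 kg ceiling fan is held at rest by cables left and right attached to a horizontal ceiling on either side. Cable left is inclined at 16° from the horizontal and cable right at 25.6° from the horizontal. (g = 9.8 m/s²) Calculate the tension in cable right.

Weight W = 160 × 9.8 = 1568 N acts straight down.
Horizontal: T_left cos 16° = T_right cos 25.6°  →  T_left = 0.9382 T_right.
Vertical: T_left sin 16° + T_right sin 25.6° = 1568.
Substituting the horizontal relation into the vertical equation gives 0.6907 T_right = 1568, so T_right = 2270 N.

T_right ≈ 2270 N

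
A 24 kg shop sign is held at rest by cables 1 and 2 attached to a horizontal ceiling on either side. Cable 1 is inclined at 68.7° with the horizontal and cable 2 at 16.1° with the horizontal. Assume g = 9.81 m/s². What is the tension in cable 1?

Weight W = 24 × 9.81 = 235.4 N acts straight down.
Horizontal: T_1 cos 68.7° = T_2 cos 16.1°  →  T_2 = 0.3781 T_1.
Vertical: T_1 sin 68.7° + T_2 sin 16.1° = 235.4.
Substituting the horizontal relation into the vertical equation gives 1.037 T_1 = 235.4, so T_1 = 227.1 N.

T_1 ≈ 227 N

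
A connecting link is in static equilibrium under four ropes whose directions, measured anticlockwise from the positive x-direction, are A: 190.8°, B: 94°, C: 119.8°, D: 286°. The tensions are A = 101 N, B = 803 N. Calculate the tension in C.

T_C ≈ 278 N

Resolve: ΣF_x = 101 cos 190.8° + 803 cos 94° + T_C cos 119.8° + T_D cos 286° = 0.
        ΣF_y = 101 sin 190.8° + 803 sin 94° + T_C sin 119.8° + T_D sin 286° = 0.
The known terms sum to (-155.2, 782.1) N, so -0.4970 T_C + 0.2756 T_D = 155.2 and 0.8678 T_C − 0.9613 T_D = -782.1.
Solving simultaneously: T_C = 278.2 N, T_D = 1065 N.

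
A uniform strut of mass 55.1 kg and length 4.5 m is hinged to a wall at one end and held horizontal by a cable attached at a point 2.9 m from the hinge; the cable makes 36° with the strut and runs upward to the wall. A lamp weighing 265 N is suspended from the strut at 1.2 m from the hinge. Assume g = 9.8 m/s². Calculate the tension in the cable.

T ≈ 899 N

Take torques about the hinge: T sin 36° · 2.9 = 55.1×9.8×2.25 + 265×1.2 = 1533 N·m.
So T = 1533 / (0.5878 × 2.9) = 899.32 N.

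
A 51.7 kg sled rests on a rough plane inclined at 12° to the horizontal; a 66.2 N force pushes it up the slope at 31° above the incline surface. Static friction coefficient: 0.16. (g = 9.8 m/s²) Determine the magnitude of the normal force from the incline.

N ≈ 461 N

Axes along / perpendicular to the incline. W sin 12° = 105.3 N down-slope; W cos 12° = 495.6 N into the surface.
Perpendicular: N = W cos 12° − P sin 31° = 495.6 − 34.1 = 461.5 N.
Along incline: P cos 31° + f = W sin 12° (friction acts up-slope) → f = 105.3 − 56.74 = 48.6 N.
|f| = 48.6 N ≤ μN = 73.84 N, so the sled is indeed static.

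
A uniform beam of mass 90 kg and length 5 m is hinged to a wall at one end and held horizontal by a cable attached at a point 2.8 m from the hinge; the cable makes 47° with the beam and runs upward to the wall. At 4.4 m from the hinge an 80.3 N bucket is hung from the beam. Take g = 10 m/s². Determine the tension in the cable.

T ≈ 1270 N

Take torques about the hinge: T sin 47° · 2.8 = 90×10×2.5 + 80.3×4.4 = 2603.3 N·m.
So T = 2603.3 / (0.7314 × 2.8) = 1271.3 N.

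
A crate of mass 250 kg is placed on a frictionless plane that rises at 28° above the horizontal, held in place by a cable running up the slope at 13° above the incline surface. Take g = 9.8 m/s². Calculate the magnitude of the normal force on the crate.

N ≈ 1900 N

Take axes along and perpendicular to the incline. Weight components: W sin 28° = 1150 N down-slope, W cos 28° = 2163 N into the surface.
Along incline: T cos 13° = W sin 28° → T = 1180 N.
Perpendicular: N = W cos 28° − T sin 13° = 1898 N.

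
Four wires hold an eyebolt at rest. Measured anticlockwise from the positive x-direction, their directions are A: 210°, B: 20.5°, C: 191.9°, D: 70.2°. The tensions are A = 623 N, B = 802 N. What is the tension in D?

Resolve: ΣF_x = 623 cos 210° + 802 cos 20.5° + T_C cos 191.9° + T_D cos 70.2° = 0.
        ΣF_y = 623 sin 210° + 802 sin 20.5° + T_C sin 191.9° + T_D sin 70.2° = 0.
The known terms sum to (211.7, -30.63) N, so -0.9785 T_C + 0.3387 T_D = -211.7 and -0.2062 T_C + 0.9409 T_D = 30.63.
Solving simultaneously: T_C = 246.3 N, T_D = 86.53 N.

T_D ≈ 86.5 N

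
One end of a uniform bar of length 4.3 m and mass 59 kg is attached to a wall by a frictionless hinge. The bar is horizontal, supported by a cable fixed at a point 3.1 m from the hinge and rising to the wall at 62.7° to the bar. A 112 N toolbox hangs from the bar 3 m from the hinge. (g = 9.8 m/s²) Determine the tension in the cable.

Take torques about the hinge: T sin 62.7° · 3.1 = 59×9.8×2.15 + 112×3 = 1579.1 N·m.
So T = 1579.1 / (0.8886 × 3.1) = 573.25 N.

T ≈ 573 N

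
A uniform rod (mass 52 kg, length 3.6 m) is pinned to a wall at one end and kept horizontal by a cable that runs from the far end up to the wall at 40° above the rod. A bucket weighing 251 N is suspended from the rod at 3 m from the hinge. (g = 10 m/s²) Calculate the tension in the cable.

Take torques about the hinge: T sin 40° · 3.6 = 52×10×1.8 + 251×3 = 1689 N·m.
So T = 1689 / (0.6428 × 3.6) = 729.89 N.

T ≈ 730 N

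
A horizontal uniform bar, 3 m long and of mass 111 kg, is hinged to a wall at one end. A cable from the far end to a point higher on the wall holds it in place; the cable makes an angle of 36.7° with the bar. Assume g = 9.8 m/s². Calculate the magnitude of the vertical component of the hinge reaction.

Take torques about the hinge: T sin 36.7° · 3 = 111×9.8×1.5 = 1631.7 N·m.
So T = 1631.7 / (0.5976 × 3) = 910.1 N.
ΣF_y = 0: H_y = (111×9.8) − T sin 36.7° = 1087.8 − 543.9 = 543.9 N.

|H_y| ≈ 544 N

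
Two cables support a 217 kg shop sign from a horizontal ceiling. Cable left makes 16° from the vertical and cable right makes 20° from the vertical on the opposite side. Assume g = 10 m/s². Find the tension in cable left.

Angles from the horizontal: cable left is 90° − 16° = 74°, cable right is 90° − 20° = 70°.
Weight W = 217 × 10 = 2170 N acts straight down.
Horizontal: T_left cos 74° = T_right cos 70°  →  T_right = 0.8059 T_left.
Vertical: T_left sin 74° + T_right sin 70° = 2170.
Substituting the horizontal relation into the vertical equation gives 1.719 T_left = 2170, so T_left = 1263 N.

T_left ≈ 1260 N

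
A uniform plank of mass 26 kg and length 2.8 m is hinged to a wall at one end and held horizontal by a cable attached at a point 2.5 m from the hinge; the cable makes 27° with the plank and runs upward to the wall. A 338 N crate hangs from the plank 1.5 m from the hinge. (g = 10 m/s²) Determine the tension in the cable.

T ≈ 767 N

Take torques about the hinge: T sin 27° · 2.5 = 26×10×1.4 + 338×1.5 = 871 N·m.
So T = 871 / (0.4540 × 2.5) = 767.42 N.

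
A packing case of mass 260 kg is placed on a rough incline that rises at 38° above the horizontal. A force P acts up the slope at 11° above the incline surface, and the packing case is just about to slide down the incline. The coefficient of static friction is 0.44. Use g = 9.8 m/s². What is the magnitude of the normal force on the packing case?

N ≈ 1860 N

On the verge of sliding down the incline, friction equals μN and acts up the slope.
Perpendicular: N + P sin 11° = W cos 38° = 2008 N.
Along incline: P cos 11° + μN = W sin 38° with W sin 38° = 1569 N.
Solving the pair for P and N: P = 763.4 N, N = 1862 N (and f = μN = 819.4 N).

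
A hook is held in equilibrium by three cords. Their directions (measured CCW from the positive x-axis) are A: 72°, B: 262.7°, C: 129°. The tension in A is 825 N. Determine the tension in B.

T_B ≈ 957 N

Resolve: ΣF_x = 825 cos 72° + T_B cos 262.7° + T_C cos 129° = 0.
        ΣF_y = 825 sin 72° + T_B sin 262.7° + T_C sin 129° = 0.
The known terms sum to (254.9, 784.6) N, so -0.1271 T_B − 0.6293 T_C = -254.9 and -0.9919 T_B + 0.7771 T_C = -784.6.
Solving simultaneously: T_B = 957 N, T_C = 211.9 N.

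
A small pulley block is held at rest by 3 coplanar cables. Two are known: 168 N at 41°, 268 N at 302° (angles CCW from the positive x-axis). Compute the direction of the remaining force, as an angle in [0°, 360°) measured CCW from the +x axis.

θ ≈ 156°

Sum the known components: ΣF_x = 268.8 N, ΣF_y = -117.1 N.
For equilibrium the remaining force must supply (−ΣF_x, −ΣF_y) = (-268.8, 117.1) N.
Magnitude = √((-268.8)² + (117.1)²) = 293.2 N; direction = atan2(117.1, -268.8) = 156.5°.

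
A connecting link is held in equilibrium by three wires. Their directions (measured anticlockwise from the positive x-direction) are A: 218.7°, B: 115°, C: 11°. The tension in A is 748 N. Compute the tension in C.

Resolve: ΣF_x = 748 cos 218.7° + T_B cos 115° + T_C cos 11° = 0.
        ΣF_y = 748 sin 218.7° + T_B sin 115° + T_C sin 11° = 0.
The known terms sum to (-583.8, -467.7) N, so -0.4226 T_B + 0.9816 T_C = 583.8 and 0.9063 T_B + 0.1908 T_C = 467.7.
Solving simultaneously: T_B = 358.3 N, T_C = 749 N.

T_C ≈ 749 N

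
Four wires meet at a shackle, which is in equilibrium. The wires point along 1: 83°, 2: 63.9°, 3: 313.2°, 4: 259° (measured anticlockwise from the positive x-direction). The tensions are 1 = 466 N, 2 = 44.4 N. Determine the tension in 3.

T_3 ≈ 25.8 N

Resolve: ΣF_x = 466 cos 83° + 44.4 cos 63.9° + T_3 cos 313.2° + T_4 cos 259° = 0.
        ΣF_y = 466 sin 83° + 44.4 sin 63.9° + T_3 sin 313.2° + T_4 sin 259° = 0.
The known terms sum to (76.32, 502.4) N, so 0.6845 T_3 − 0.1908 T_4 = -76.32 and -0.7290 T_3 − 0.9816 T_4 = -502.4.
Solving simultaneously: T_3 = 25.82 N, T_4 = 492.6 N.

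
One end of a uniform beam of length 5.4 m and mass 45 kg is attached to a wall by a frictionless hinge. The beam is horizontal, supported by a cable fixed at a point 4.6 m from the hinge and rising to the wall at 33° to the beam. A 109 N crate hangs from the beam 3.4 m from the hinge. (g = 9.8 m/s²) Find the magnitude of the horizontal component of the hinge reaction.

Take torques about the hinge: T sin 33° · 4.6 = 45×9.8×2.7 + 109×3.4 = 1561.3 N·m.
So T = 1561.3 / (0.5446 × 4.6) = 623.19 N.
ΣF_x = 0: H_x = T cos 33° = 522.65 N.

H_x ≈ 523 N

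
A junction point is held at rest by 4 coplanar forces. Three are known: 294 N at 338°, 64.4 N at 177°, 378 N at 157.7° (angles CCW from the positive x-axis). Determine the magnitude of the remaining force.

F ≈ 146 N

Sum the known components: ΣF_x = -141.4 N, ΣF_y = 36.67 N.
For equilibrium the remaining force must supply (−ΣF_x, −ΣF_y) = (141.4, -36.67) N.
Magnitude = √((141.4)² + (-36.67)²) = 146.1 N; direction = atan2(-36.67, 141.4) = 345.5°.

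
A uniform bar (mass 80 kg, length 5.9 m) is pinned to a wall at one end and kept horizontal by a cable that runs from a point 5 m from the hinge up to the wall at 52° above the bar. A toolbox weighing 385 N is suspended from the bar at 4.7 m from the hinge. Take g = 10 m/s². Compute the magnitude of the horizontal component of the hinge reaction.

H_x ≈ 652 N

Take torques about the hinge: T sin 52° · 5 = 80×10×2.95 + 385×4.7 = 4169.5 N·m.
So T = 4169.5 / (0.7880 × 5) = 1058.2 N.
ΣF_x = 0: H_x = T cos 52° = 651.51 N.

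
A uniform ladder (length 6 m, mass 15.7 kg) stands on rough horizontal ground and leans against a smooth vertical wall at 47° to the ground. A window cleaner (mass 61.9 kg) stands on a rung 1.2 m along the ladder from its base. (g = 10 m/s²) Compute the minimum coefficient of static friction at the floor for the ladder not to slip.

ΣF_y = 0: N_floor = 15.7×10 + 61.9×10 = 776 N.
Torques about the foot: N_wall · 6 sin 47° = 15.7×10×3 cos 47° + 61.9×10×1.2 cos 47° → N_wall = 188.65 N.
ΣF_x = 0: f_floor = N_wall = 188.65 N.
μ_min = f_floor / N_floor = 188.65 / 776 = 0.2431.

μ_min ≈ 0.243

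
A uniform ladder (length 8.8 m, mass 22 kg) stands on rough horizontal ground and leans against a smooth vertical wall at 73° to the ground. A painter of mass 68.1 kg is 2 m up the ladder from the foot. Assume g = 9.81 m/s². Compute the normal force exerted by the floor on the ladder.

ΣF_y = 0: N_floor = 22×9.81 + 68.1×9.81 = 883.88 N.

N_floor ≈ 884 N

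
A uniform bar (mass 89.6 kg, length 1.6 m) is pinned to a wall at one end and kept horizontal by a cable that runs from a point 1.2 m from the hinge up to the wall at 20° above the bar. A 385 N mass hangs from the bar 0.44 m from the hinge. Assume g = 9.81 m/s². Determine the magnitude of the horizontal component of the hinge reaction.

H_x ≈ 2000 N

Take torques about the hinge: T sin 20° · 1.2 = 89.6×9.81×0.8 + 385×0.44 = 872.58 N·m.
So T = 872.58 / (0.3420 × 1.2) = 2126 N.
ΣF_x = 0: H_x = T cos 20° = 1997.8 N.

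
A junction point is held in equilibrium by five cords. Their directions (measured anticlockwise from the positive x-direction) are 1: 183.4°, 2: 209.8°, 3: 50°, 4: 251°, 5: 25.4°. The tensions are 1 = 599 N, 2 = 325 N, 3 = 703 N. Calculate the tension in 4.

Resolve: ΣF_x = 599 cos 183.4° + 325 cos 209.8° + 703 cos 50° + T_4 cos 251° + T_5 cos 25.4° = 0.
        ΣF_y = 599 sin 183.4° + 325 sin 209.8° + 703 sin 50° + T_4 sin 251° + T_5 sin 25.4° = 0.
The known terms sum to (-428.1, 341.5) N, so -0.3256 T_4 + 0.9033 T_5 = 428.1 and -0.9455 T_4 + 0.4289 T_5 = -341.5.
Solving simultaneously: T_4 = 688.8 N, T_5 = 722.1 N.

T_4 ≈ 689 N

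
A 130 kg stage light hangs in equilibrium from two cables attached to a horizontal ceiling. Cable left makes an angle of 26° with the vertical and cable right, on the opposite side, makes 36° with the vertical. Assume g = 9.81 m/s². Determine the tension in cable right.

Angles from the horizontal: cable left is 90° − 26° = 64°, cable right is 90° − 36° = 54°.
Weight W = 130 × 9.81 = 1275 N acts straight down.
Horizontal: T_left cos 64° = T_right cos 54°  →  T_left = 1.341 T_right.
Vertical: T_left sin 64° + T_right sin 54° = 1275.
Substituting the horizontal relation into the vertical equation gives 2.014 T_right = 1275, so T_right = 633.2 N.

T_right ≈ 633 N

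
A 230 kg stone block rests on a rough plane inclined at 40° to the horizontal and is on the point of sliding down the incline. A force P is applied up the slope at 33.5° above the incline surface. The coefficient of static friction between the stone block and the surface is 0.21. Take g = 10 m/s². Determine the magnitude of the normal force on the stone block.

On the verge of sliding down the incline, friction equals μN and acts up the slope.
Perpendicular: N + P sin 33.5° = W cos 40° = 1762 N.
Along incline: P cos 33.5° + μN = W sin 40° with W sin 40° = 1478 N.
Solving the pair for P and N: P = 1544 N, N = 909.8 N (and f = μN = 191.1 N).

N ≈ 910 N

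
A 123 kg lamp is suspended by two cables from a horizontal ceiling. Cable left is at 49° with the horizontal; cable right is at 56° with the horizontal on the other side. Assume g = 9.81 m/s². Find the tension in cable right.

T_right ≈ 820 N

Weight W = 123 × 9.81 = 1207 N acts straight down.
Horizontal: T_left cos 49° = T_right cos 56°  →  T_left = 0.8524 T_right.
Vertical: T_left sin 49° + T_right sin 56° = 1207.
Substituting the horizontal relation into the vertical equation gives 1.472 T_right = 1207, so T_right = 819.5 N.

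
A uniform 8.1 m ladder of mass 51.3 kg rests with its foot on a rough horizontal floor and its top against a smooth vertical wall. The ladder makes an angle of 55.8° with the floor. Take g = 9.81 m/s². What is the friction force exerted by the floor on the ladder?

Torques about the foot: N_wall · 8.1 sin 55.8° = 51.3×9.81×4.05 cos 55.8° → N_wall = 171.01 N.
ΣF_x = 0: f_floor = N_wall = 171.01 N.

f ≈ 171 N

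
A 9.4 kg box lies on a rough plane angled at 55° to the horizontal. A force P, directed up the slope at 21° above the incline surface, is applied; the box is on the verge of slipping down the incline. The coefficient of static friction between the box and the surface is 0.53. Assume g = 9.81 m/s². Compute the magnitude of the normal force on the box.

On the verge of sliding down the incline, friction equals μN and acts up the slope.
Perpendicular: N + P sin 21° = W cos 55° = 52.89 N.
Along incline: P cos 21° + μN = W sin 55° with W sin 55° = 75.54 N.
Solving the pair for P and N: P = 63.88 N, N = 30 N (and f = μN = 15.9 N).

N ≈ 30 N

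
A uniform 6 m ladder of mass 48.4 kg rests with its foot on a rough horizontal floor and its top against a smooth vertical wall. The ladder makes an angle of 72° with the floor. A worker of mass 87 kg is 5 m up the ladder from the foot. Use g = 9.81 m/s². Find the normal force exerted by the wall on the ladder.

N_wall ≈ 308 N

Torques about the foot: N_wall · 6 sin 72° = 48.4×9.81×3 cos 72° + 87×9.81×5 cos 72° → N_wall = 308.23 N.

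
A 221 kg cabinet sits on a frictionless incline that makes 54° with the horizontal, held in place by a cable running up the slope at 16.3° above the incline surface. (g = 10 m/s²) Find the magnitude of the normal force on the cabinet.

Take axes along and perpendicular to the incline. Weight components: W sin 54° = 1788 N down-slope, W cos 54° = 1299 N into the surface.
Along incline: T cos 16.3° = W sin 54° → T = 1863 N.
Perpendicular: N = W cos 54° − T sin 16.3° = 776.2 N.

N ≈ 776 N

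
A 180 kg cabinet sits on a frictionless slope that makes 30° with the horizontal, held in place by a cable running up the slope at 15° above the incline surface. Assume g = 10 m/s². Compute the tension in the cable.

Take axes along and perpendicular to the incline. Weight components: W sin 30° = 900 N down-slope, W cos 30° = 1559 N into the surface.
Along incline: T cos 15° = W sin 30° → T = 931.7 N.
Perpendicular: N = W cos 30° − T sin 15° = 1318 N.

T ≈ 932 N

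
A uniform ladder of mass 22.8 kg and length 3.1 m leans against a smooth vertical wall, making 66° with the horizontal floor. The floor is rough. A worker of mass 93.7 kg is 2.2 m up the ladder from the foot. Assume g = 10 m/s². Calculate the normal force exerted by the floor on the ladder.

ΣF_y = 0: N_floor = 22.8×10 + 93.7×10 = 1165 N.

N_floor ≈ 1160 N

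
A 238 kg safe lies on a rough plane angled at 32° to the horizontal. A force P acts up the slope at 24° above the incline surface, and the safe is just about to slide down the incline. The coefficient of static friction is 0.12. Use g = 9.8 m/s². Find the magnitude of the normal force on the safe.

On the verge of sliding down the incline, friction equals μN and acts up the slope.
Perpendicular: N + P sin 24° = W cos 32° = 1978 N.
Along incline: P cos 24° + μN = W sin 32° with W sin 32° = 1236 N.
Solving the pair for P and N: P = 1155 N, N = 1508 N (and f = μN = 181 N).

N ≈ 1510 N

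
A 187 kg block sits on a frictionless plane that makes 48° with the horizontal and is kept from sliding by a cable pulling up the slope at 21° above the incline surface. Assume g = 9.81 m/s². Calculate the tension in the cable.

Take axes along and perpendicular to the incline. Weight components: W sin 48° = 1363 N down-slope, W cos 48° = 1228 N into the surface.
Along incline: T cos 21° = W sin 48° → T = 1460 N.
Perpendicular: N = W cos 48° − T sin 21° = 704.2 N.

T ≈ 1460 N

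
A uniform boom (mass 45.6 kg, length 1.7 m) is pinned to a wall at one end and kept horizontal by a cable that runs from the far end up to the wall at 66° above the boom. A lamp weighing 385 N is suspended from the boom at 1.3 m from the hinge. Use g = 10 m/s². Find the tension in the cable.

Take torques about the hinge: T sin 66° · 1.7 = 45.6×10×0.85 + 385×1.3 = 888.1 N·m.
So T = 888.1 / (0.9135 × 1.7) = 571.85 N.

T ≈ 572 N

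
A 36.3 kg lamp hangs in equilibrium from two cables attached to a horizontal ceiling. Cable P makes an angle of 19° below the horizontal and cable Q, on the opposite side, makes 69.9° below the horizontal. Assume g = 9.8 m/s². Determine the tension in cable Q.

Weight W = 36.3 × 9.8 = 355.7 N acts straight down.
Horizontal: T_P cos 19° = T_Q cos 69.9°  →  T_P = 0.3635 T_Q.
Vertical: T_P sin 19° + T_Q sin 69.9° = 355.7.
Substituting the horizontal relation into the vertical equation gives 1.057 T_Q = 355.7, so T_Q = 336.4 N.

T_Q ≈ 336 N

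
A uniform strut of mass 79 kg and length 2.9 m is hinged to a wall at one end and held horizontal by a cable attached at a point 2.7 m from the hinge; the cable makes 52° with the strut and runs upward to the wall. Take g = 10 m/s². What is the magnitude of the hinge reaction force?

|H| ≈ 494 N

Take torques about the hinge: T sin 52° · 2.7 = 79×10×1.45 = 1145.5 N·m.
So T = 1145.5 / (0.7880 × 2.7) = 538.39 N.
ΣF_x = 0: H_x = T cos 52° = 331.47 N.
ΣF_y = 0: H_y = (79×10) − T sin 52° = 790 − 424.26 = 365.74 N.
|H| = √(H_x² + H_y²) = √((331.47)² + (365.74)²) = 493.6 N.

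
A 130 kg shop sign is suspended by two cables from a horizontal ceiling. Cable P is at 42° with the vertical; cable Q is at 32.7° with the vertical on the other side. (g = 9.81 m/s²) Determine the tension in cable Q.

Angles from the horizontal: cable P is 90° − 42° = 48°, cable Q is 90° − 32.7° = 57.3°.
Weight W = 130 × 9.81 = 1275 N acts straight down.
Horizontal: T_P cos 48° = T_Q cos 57.3°  →  T_P = 0.8074 T_Q.
Vertical: T_P sin 48° + T_Q sin 57.3° = 1275.
Substituting the horizontal relation into the vertical equation gives 1.442 T_Q = 1275, so T_Q = 884.7 N.

T_Q ≈ 885 N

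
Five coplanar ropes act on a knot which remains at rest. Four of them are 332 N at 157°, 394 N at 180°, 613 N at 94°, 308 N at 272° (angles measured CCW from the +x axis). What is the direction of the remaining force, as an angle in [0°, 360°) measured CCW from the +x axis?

Sum the known components: ΣF_x = -731.6 N, ΣF_y = 433.4 N.
For equilibrium the remaining force must supply (−ΣF_x, −ΣF_y) = (731.6, -433.4) N.
Magnitude = √((731.6)² + (-433.4)²) = 850.4 N; direction = atan2(-433.4, 731.6) = 329.4°.

θ ≈ 329°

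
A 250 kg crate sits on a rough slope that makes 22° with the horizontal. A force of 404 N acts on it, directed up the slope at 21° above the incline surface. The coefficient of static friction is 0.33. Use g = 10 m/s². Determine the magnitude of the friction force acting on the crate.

Axes along / perpendicular to the incline. W sin 22° = 936.5 N down-slope; W cos 22° = 2318 N into the surface.
Perpendicular: N = W cos 22° − P sin 21° = 2318 − 144.8 = 2173 N.
Along incline: P cos 21° + f = W sin 22° (friction acts up-slope) → f = 936.5 − 377.2 = 559.3 N.
|f| = 559.3 N ≤ μN = 717.1 N, so the crate is indeed static.

f ≈ 559 N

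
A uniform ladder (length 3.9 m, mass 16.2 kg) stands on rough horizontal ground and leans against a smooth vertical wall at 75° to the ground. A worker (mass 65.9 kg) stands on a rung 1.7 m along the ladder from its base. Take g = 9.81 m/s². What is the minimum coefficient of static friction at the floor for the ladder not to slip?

μ_min ≈ 0.120

ΣF_y = 0: N_floor = 16.2×9.81 + 65.9×9.81 = 805.4 N.
Torques about the foot: N_wall · 3.9 sin 75° = 16.2×9.81×1.95 cos 75° + 65.9×9.81×1.7 cos 75° → N_wall = 96.799 N.
ΣF_x = 0: f_floor = N_wall = 96.799 N.
μ_min = f_floor / N_floor = 96.799 / 805.4 = 0.1202.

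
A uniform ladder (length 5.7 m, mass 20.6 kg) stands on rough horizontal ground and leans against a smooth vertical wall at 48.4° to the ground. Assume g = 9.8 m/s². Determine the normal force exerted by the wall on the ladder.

N_wall ≈ 89.6 N

Torques about the foot: N_wall · 5.7 sin 48.4° = 20.6×9.8×2.85 cos 48.4° → N_wall = 89.619 N.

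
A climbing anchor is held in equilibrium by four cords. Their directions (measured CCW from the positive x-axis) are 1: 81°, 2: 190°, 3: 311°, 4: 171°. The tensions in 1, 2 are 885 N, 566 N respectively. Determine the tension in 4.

Resolve: ΣF_x = 885 cos 81° + 566 cos 190° + T_3 cos 311° + T_4 cos 171° = 0.
        ΣF_y = 885 sin 81° + 566 sin 190° + T_3 sin 311° + T_4 sin 171° = 0.
The known terms sum to (-419, 775.8) N, so 0.6561 T_3 − 0.9877 T_4 = 419 and -0.7547 T_3 + 0.1564 T_4 = -775.8.
Solving simultaneously: T_3 = 1090 N, T_4 = 299.9 N.

T_4 ≈ 300 N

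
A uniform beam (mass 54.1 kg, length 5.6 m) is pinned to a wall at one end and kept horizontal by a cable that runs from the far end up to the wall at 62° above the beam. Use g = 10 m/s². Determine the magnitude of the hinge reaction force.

Take torques about the hinge: T sin 62° · 5.6 = 54.1×10×2.8 = 1514.8 N·m.
So T = 1514.8 / (0.8829 × 5.6) = 306.36 N.
ΣF_x = 0: H_x = T cos 62° = 143.83 N.
ΣF_y = 0: H_y = (54.1×10) − T sin 62° = 541 − 270.5 = 270.5 N.
|H| = √(H_x² + H_y²) = √((143.83)² + (270.5)²) = 306.36 N.

|H| ≈ 306 N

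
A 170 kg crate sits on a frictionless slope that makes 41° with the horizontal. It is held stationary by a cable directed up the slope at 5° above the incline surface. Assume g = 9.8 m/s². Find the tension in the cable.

T ≈ 1100 N

Take axes along and perpendicular to the incline. Weight components: W sin 41° = 1093 N down-slope, W cos 41° = 1257 N into the surface.
Along incline: T cos 5° = W sin 41° → T = 1097 N.
Perpendicular: N = W cos 41° − T sin 5° = 1162 N.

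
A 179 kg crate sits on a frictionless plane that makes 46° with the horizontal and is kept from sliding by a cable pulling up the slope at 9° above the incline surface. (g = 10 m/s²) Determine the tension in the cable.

T ≈ 1300 N

Take axes along and perpendicular to the incline. Weight components: W sin 46° = 1288 N down-slope, W cos 46° = 1243 N into the surface.
Along incline: T cos 9° = W sin 46° → T = 1304 N.
Perpendicular: N = W cos 46° − T sin 9° = 1039 N.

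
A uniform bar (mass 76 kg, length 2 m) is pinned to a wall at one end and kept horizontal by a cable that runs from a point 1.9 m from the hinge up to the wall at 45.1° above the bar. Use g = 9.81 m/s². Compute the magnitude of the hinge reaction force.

Take torques about the hinge: T sin 45.1° · 1.9 = 76×9.81×1 = 745.56 N·m.
So T = 745.56 / (0.7083 × 1.9) = 553.97 N.
ΣF_x = 0: H_x = T cos 45.1° = 391.03 N.
ΣF_y = 0: H_y = (76×9.81) − T sin 45.1° = 745.56 − 392.4 = 353.16 N.
|H| = √(H_x² + H_y²) = √((391.03)² + (353.16)²) = 526.9 N.

|H| ≈ 527 N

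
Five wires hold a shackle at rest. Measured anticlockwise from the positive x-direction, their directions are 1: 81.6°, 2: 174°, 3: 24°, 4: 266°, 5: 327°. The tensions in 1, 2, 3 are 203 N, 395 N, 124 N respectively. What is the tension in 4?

Resolve: ΣF_x = 203 cos 81.6° + 395 cos 174° + 124 cos 24° + T_4 cos 266° + T_5 cos 327° = 0.
        ΣF_y = 203 sin 81.6° + 395 sin 174° + 124 sin 24° + T_4 sin 266° + T_5 sin 327° = 0.
The known terms sum to (-249.9, 292.5) N, so -0.0698 T_4 + 0.8387 T_5 = 249.9 and -0.9976 T_4 − 0.5446 T_5 = -292.5.
Solving simultaneously: T_4 = 124.9 N, T_5 = 308.4 N.

T_4 ≈ 125 N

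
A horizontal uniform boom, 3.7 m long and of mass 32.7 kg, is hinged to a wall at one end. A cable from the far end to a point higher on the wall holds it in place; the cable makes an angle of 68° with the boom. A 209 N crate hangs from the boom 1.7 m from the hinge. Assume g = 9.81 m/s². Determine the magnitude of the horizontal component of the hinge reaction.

H_x ≈ 104 N

Take torques about the hinge: T sin 68° · 3.7 = 32.7×9.81×1.85 + 209×1.7 = 948.76 N·m.
So T = 948.76 / (0.9272 × 3.7) = 276.56 N.
ΣF_x = 0: H_x = T cos 68° = 103.6 N.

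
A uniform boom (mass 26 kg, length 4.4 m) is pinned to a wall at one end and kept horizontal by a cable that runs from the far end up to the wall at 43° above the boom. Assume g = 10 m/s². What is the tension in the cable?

Take torques about the hinge: T sin 43° · 4.4 = 26×10×2.2 = 572 N·m.
So T = 572 / (0.6820 × 4.4) = 190.62 N.

T ≈ 191 N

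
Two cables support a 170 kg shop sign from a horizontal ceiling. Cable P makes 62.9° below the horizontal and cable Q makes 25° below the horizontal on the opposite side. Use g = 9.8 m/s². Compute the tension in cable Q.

Weight W = 170 × 9.8 = 1666 N acts straight down.
Horizontal: T_P cos 62.9° = T_Q cos 25°  →  T_P = 1.99 T_Q.
Vertical: T_P sin 62.9° + T_Q sin 25° = 1666.
Substituting the horizontal relation into the vertical equation gives 2.194 T_Q = 1666, so T_Q = 759.4 N.

T_Q ≈ 759 N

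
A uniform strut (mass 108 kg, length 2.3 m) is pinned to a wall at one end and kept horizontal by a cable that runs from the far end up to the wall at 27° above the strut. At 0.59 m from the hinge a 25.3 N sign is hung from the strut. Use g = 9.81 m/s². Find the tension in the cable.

T ≈ 1180 N

Take torques about the hinge: T sin 27° · 2.3 = 108×9.81×1.15 + 25.3×0.59 = 1233.3 N·m.
So T = 1233.3 / (0.4540 × 2.3) = 1181.1 N.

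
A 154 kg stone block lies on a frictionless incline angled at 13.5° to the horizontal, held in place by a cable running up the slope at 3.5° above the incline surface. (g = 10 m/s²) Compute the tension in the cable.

T ≈ 360 N

Take axes along and perpendicular to the incline. Weight components: W sin 13.5° = 359.5 N down-slope, W cos 13.5° = 1497 N into the surface.
Along incline: T cos 3.5° = W sin 13.5° → T = 360.2 N.
Perpendicular: N = W cos 13.5° − T sin 3.5° = 1475 N.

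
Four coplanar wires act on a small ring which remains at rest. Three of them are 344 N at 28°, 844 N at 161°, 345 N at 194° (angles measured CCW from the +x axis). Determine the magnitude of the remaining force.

Sum the known components: ΣF_x = -829 N, ΣF_y = 352.8 N.
For equilibrium the remaining force must supply (−ΣF_x, −ΣF_y) = (829, -352.8) N.
Magnitude = √((829)² + (-352.8)²) = 901 N; direction = atan2(-352.8, 829) = 336.9°.

F ≈ 901 N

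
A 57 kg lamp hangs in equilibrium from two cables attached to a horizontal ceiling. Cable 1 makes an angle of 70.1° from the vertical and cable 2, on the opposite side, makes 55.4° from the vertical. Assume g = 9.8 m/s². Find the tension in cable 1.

T_1 ≈ 565 N

Angles from the horizontal: cable 1 is 90° − 70.1° = 19.9°, cable 2 is 90° − 55.4° = 34.6°.
Weight W = 57 × 9.8 = 558.6 N acts straight down.
Horizontal: T_1 cos 19.9° = T_2 cos 34.6°  →  T_2 = 1.142 T_1.
Vertical: T_1 sin 19.9° + T_2 sin 34.6° = 558.6.
Substituting the horizontal relation into the vertical equation gives 0.989 T_1 = 558.6, so T_1 = 564.8 N.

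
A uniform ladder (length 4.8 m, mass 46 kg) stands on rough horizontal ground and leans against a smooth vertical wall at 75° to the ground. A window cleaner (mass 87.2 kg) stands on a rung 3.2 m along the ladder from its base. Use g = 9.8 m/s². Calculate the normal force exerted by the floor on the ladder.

N_floor ≈ 1310 N

ΣF_y = 0: N_floor = 46×9.8 + 87.2×9.8 = 1305.4 N.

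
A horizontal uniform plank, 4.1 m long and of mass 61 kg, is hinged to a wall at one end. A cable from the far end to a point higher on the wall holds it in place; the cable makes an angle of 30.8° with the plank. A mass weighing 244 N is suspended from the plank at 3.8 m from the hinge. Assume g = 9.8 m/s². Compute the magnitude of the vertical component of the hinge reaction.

Take torques about the hinge: T sin 30.8° · 4.1 = 61×9.8×2.05 + 244×3.8 = 2152.7 N·m.
So T = 2152.7 / (0.5120 × 4.1) = 1025.4 N.
ΣF_y = 0: H_y = (61×9.8 + 244) − T sin 30.8° = 841.8 − 525.05 = 316.75 N.

|H_y| ≈ 317 N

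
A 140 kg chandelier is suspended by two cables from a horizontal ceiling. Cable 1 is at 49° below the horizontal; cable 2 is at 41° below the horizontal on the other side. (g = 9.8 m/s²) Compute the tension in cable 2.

T_2 ≈ 900 N

Weight W = 140 × 9.8 = 1372 N acts straight down.
Horizontal: T_1 cos 49° = T_2 cos 41°  →  T_1 = 1.15 T_2.
Vertical: T_1 sin 49° + T_2 sin 41° = 1372.
Substituting the horizontal relation into the vertical equation gives 1.524 T_2 = 1372, so T_2 = 900.1 N.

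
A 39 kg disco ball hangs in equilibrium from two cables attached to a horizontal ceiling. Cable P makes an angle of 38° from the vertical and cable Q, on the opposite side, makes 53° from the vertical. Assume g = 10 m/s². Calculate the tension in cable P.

Angles from the horizontal: cable P is 90° − 38° = 52°, cable Q is 90° − 53° = 37°.
Weight W = 39 × 10 = 390 N acts straight down.
Horizontal: T_P cos 52° = T_Q cos 37°  →  T_Q = 0.7709 T_P.
Vertical: T_P sin 52° + T_Q sin 37° = 390.
Substituting the horizontal relation into the vertical equation gives 1.252 T_P = 390, so T_P = 311.5 N.

T_P ≈ 312 N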